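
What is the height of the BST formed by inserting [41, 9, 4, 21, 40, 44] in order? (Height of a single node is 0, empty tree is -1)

Insertion order: [41, 9, 4, 21, 40, 44]
Tree (level-order array): [41, 9, 44, 4, 21, None, None, None, None, None, 40]
Compute height bottom-up (empty subtree = -1):
  height(4) = 1 + max(-1, -1) = 0
  height(40) = 1 + max(-1, -1) = 0
  height(21) = 1 + max(-1, 0) = 1
  height(9) = 1 + max(0, 1) = 2
  height(44) = 1 + max(-1, -1) = 0
  height(41) = 1 + max(2, 0) = 3
Height = 3


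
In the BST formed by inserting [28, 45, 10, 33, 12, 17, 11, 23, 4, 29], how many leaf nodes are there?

Tree built from: [28, 45, 10, 33, 12, 17, 11, 23, 4, 29]
Tree (level-order array): [28, 10, 45, 4, 12, 33, None, None, None, 11, 17, 29, None, None, None, None, 23]
Rule: A leaf has 0 children.
Per-node child counts:
  node 28: 2 child(ren)
  node 10: 2 child(ren)
  node 4: 0 child(ren)
  node 12: 2 child(ren)
  node 11: 0 child(ren)
  node 17: 1 child(ren)
  node 23: 0 child(ren)
  node 45: 1 child(ren)
  node 33: 1 child(ren)
  node 29: 0 child(ren)
Matching nodes: [4, 11, 23, 29]
Count of leaf nodes: 4


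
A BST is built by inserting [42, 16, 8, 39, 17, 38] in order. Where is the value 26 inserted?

Starting tree (level order): [42, 16, None, 8, 39, None, None, 17, None, None, 38]
Insertion path: 42 -> 16 -> 39 -> 17 -> 38
Result: insert 26 as left child of 38
Final tree (level order): [42, 16, None, 8, 39, None, None, 17, None, None, 38, 26]


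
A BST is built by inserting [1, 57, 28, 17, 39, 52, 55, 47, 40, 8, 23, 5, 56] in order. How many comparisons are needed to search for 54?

Search path for 54: 1 -> 57 -> 28 -> 39 -> 52 -> 55
Found: False
Comparisons: 6


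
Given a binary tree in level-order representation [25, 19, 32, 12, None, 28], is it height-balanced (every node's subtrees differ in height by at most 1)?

Tree (level-order array): [25, 19, 32, 12, None, 28]
Definition: a tree is height-balanced if, at every node, |h(left) - h(right)| <= 1 (empty subtree has height -1).
Bottom-up per-node check:
  node 12: h_left=-1, h_right=-1, diff=0 [OK], height=0
  node 19: h_left=0, h_right=-1, diff=1 [OK], height=1
  node 28: h_left=-1, h_right=-1, diff=0 [OK], height=0
  node 32: h_left=0, h_right=-1, diff=1 [OK], height=1
  node 25: h_left=1, h_right=1, diff=0 [OK], height=2
All nodes satisfy the balance condition.
Result: Balanced


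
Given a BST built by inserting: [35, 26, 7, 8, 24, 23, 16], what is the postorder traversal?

Tree insertion order: [35, 26, 7, 8, 24, 23, 16]
Tree (level-order array): [35, 26, None, 7, None, None, 8, None, 24, 23, None, 16]
Postorder traversal: [16, 23, 24, 8, 7, 26, 35]


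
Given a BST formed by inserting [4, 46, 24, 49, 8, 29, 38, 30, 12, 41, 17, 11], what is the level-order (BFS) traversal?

Tree insertion order: [4, 46, 24, 49, 8, 29, 38, 30, 12, 41, 17, 11]
Tree (level-order array): [4, None, 46, 24, 49, 8, 29, None, None, None, 12, None, 38, 11, 17, 30, 41]
BFS from the root, enqueuing left then right child of each popped node:
  queue [4] -> pop 4, enqueue [46], visited so far: [4]
  queue [46] -> pop 46, enqueue [24, 49], visited so far: [4, 46]
  queue [24, 49] -> pop 24, enqueue [8, 29], visited so far: [4, 46, 24]
  queue [49, 8, 29] -> pop 49, enqueue [none], visited so far: [4, 46, 24, 49]
  queue [8, 29] -> pop 8, enqueue [12], visited so far: [4, 46, 24, 49, 8]
  queue [29, 12] -> pop 29, enqueue [38], visited so far: [4, 46, 24, 49, 8, 29]
  queue [12, 38] -> pop 12, enqueue [11, 17], visited so far: [4, 46, 24, 49, 8, 29, 12]
  queue [38, 11, 17] -> pop 38, enqueue [30, 41], visited so far: [4, 46, 24, 49, 8, 29, 12, 38]
  queue [11, 17, 30, 41] -> pop 11, enqueue [none], visited so far: [4, 46, 24, 49, 8, 29, 12, 38, 11]
  queue [17, 30, 41] -> pop 17, enqueue [none], visited so far: [4, 46, 24, 49, 8, 29, 12, 38, 11, 17]
  queue [30, 41] -> pop 30, enqueue [none], visited so far: [4, 46, 24, 49, 8, 29, 12, 38, 11, 17, 30]
  queue [41] -> pop 41, enqueue [none], visited so far: [4, 46, 24, 49, 8, 29, 12, 38, 11, 17, 30, 41]
Result: [4, 46, 24, 49, 8, 29, 12, 38, 11, 17, 30, 41]


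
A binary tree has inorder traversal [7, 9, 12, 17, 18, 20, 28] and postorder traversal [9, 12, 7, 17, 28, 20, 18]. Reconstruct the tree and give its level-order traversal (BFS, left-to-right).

Inorder:   [7, 9, 12, 17, 18, 20, 28]
Postorder: [9, 12, 7, 17, 28, 20, 18]
Algorithm: postorder visits root last, so walk postorder right-to-left;
each value is the root of the current inorder slice — split it at that
value, recurse on the right subtree first, then the left.
Recursive splits:
  root=18; inorder splits into left=[7, 9, 12, 17], right=[20, 28]
  root=20; inorder splits into left=[], right=[28]
  root=28; inorder splits into left=[], right=[]
  root=17; inorder splits into left=[7, 9, 12], right=[]
  root=7; inorder splits into left=[], right=[9, 12]
  root=12; inorder splits into left=[9], right=[]
  root=9; inorder splits into left=[], right=[]
Reconstructed level-order: [18, 17, 20, 7, 28, 12, 9]


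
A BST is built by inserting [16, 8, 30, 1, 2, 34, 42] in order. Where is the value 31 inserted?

Starting tree (level order): [16, 8, 30, 1, None, None, 34, None, 2, None, 42]
Insertion path: 16 -> 30 -> 34
Result: insert 31 as left child of 34
Final tree (level order): [16, 8, 30, 1, None, None, 34, None, 2, 31, 42]


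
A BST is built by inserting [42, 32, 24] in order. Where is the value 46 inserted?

Starting tree (level order): [42, 32, None, 24]
Insertion path: 42
Result: insert 46 as right child of 42
Final tree (level order): [42, 32, 46, 24]


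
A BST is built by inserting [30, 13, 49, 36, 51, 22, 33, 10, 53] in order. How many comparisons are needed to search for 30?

Search path for 30: 30
Found: True
Comparisons: 1


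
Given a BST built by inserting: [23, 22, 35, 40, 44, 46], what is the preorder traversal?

Tree insertion order: [23, 22, 35, 40, 44, 46]
Tree (level-order array): [23, 22, 35, None, None, None, 40, None, 44, None, 46]
Preorder traversal: [23, 22, 35, 40, 44, 46]


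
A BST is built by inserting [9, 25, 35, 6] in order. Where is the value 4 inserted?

Starting tree (level order): [9, 6, 25, None, None, None, 35]
Insertion path: 9 -> 6
Result: insert 4 as left child of 6
Final tree (level order): [9, 6, 25, 4, None, None, 35]


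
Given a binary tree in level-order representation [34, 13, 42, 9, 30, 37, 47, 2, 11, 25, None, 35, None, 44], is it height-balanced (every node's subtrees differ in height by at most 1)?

Tree (level-order array): [34, 13, 42, 9, 30, 37, 47, 2, 11, 25, None, 35, None, 44]
Definition: a tree is height-balanced if, at every node, |h(left) - h(right)| <= 1 (empty subtree has height -1).
Bottom-up per-node check:
  node 2: h_left=-1, h_right=-1, diff=0 [OK], height=0
  node 11: h_left=-1, h_right=-1, diff=0 [OK], height=0
  node 9: h_left=0, h_right=0, diff=0 [OK], height=1
  node 25: h_left=-1, h_right=-1, diff=0 [OK], height=0
  node 30: h_left=0, h_right=-1, diff=1 [OK], height=1
  node 13: h_left=1, h_right=1, diff=0 [OK], height=2
  node 35: h_left=-1, h_right=-1, diff=0 [OK], height=0
  node 37: h_left=0, h_right=-1, diff=1 [OK], height=1
  node 44: h_left=-1, h_right=-1, diff=0 [OK], height=0
  node 47: h_left=0, h_right=-1, diff=1 [OK], height=1
  node 42: h_left=1, h_right=1, diff=0 [OK], height=2
  node 34: h_left=2, h_right=2, diff=0 [OK], height=3
All nodes satisfy the balance condition.
Result: Balanced


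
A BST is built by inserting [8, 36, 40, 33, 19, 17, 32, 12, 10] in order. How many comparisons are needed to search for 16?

Search path for 16: 8 -> 36 -> 33 -> 19 -> 17 -> 12
Found: False
Comparisons: 6


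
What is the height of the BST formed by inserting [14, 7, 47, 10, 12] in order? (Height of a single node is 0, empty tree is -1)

Insertion order: [14, 7, 47, 10, 12]
Tree (level-order array): [14, 7, 47, None, 10, None, None, None, 12]
Compute height bottom-up (empty subtree = -1):
  height(12) = 1 + max(-1, -1) = 0
  height(10) = 1 + max(-1, 0) = 1
  height(7) = 1 + max(-1, 1) = 2
  height(47) = 1 + max(-1, -1) = 0
  height(14) = 1 + max(2, 0) = 3
Height = 3


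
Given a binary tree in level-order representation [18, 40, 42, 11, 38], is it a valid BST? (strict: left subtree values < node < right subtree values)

Level-order array: [18, 40, 42, 11, 38]
Validate using subtree bounds (lo, hi): at each node, require lo < value < hi,
then recurse left with hi=value and right with lo=value.
Preorder trace (stopping at first violation):
  at node 18 with bounds (-inf, +inf): OK
  at node 40 with bounds (-inf, 18): VIOLATION
Node 40 violates its bound: not (-inf < 40 < 18).
Result: Not a valid BST


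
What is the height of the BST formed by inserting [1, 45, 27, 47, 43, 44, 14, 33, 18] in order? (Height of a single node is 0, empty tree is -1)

Insertion order: [1, 45, 27, 47, 43, 44, 14, 33, 18]
Tree (level-order array): [1, None, 45, 27, 47, 14, 43, None, None, None, 18, 33, 44]
Compute height bottom-up (empty subtree = -1):
  height(18) = 1 + max(-1, -1) = 0
  height(14) = 1 + max(-1, 0) = 1
  height(33) = 1 + max(-1, -1) = 0
  height(44) = 1 + max(-1, -1) = 0
  height(43) = 1 + max(0, 0) = 1
  height(27) = 1 + max(1, 1) = 2
  height(47) = 1 + max(-1, -1) = 0
  height(45) = 1 + max(2, 0) = 3
  height(1) = 1 + max(-1, 3) = 4
Height = 4


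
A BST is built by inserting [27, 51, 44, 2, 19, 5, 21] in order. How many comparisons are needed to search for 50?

Search path for 50: 27 -> 51 -> 44
Found: False
Comparisons: 3


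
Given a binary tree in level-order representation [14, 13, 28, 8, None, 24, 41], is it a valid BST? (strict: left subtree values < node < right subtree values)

Level-order array: [14, 13, 28, 8, None, 24, 41]
Validate using subtree bounds (lo, hi): at each node, require lo < value < hi,
then recurse left with hi=value and right with lo=value.
Preorder trace (stopping at first violation):
  at node 14 with bounds (-inf, +inf): OK
  at node 13 with bounds (-inf, 14): OK
  at node 8 with bounds (-inf, 13): OK
  at node 28 with bounds (14, +inf): OK
  at node 24 with bounds (14, 28): OK
  at node 41 with bounds (28, +inf): OK
No violation found at any node.
Result: Valid BST


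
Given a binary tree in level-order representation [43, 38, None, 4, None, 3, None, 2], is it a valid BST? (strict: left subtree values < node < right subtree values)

Level-order array: [43, 38, None, 4, None, 3, None, 2]
Validate using subtree bounds (lo, hi): at each node, require lo < value < hi,
then recurse left with hi=value and right with lo=value.
Preorder trace (stopping at first violation):
  at node 43 with bounds (-inf, +inf): OK
  at node 38 with bounds (-inf, 43): OK
  at node 4 with bounds (-inf, 38): OK
  at node 3 with bounds (-inf, 4): OK
  at node 2 with bounds (-inf, 3): OK
No violation found at any node.
Result: Valid BST


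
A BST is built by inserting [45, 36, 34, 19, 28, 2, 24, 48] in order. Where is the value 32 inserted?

Starting tree (level order): [45, 36, 48, 34, None, None, None, 19, None, 2, 28, None, None, 24]
Insertion path: 45 -> 36 -> 34 -> 19 -> 28
Result: insert 32 as right child of 28
Final tree (level order): [45, 36, 48, 34, None, None, None, 19, None, 2, 28, None, None, 24, 32]


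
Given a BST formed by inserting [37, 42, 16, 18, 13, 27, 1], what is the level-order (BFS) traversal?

Tree insertion order: [37, 42, 16, 18, 13, 27, 1]
Tree (level-order array): [37, 16, 42, 13, 18, None, None, 1, None, None, 27]
BFS from the root, enqueuing left then right child of each popped node:
  queue [37] -> pop 37, enqueue [16, 42], visited so far: [37]
  queue [16, 42] -> pop 16, enqueue [13, 18], visited so far: [37, 16]
  queue [42, 13, 18] -> pop 42, enqueue [none], visited so far: [37, 16, 42]
  queue [13, 18] -> pop 13, enqueue [1], visited so far: [37, 16, 42, 13]
  queue [18, 1] -> pop 18, enqueue [27], visited so far: [37, 16, 42, 13, 18]
  queue [1, 27] -> pop 1, enqueue [none], visited so far: [37, 16, 42, 13, 18, 1]
  queue [27] -> pop 27, enqueue [none], visited so far: [37, 16, 42, 13, 18, 1, 27]
Result: [37, 16, 42, 13, 18, 1, 27]


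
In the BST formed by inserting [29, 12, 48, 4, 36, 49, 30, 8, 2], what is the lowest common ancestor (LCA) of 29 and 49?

Tree insertion order: [29, 12, 48, 4, 36, 49, 30, 8, 2]
Tree (level-order array): [29, 12, 48, 4, None, 36, 49, 2, 8, 30]
In a BST, the LCA of p=29, q=49 is the first node v on the
root-to-leaf path with p <= v <= q (go left if both < v, right if both > v).
Walk from root:
  at 29: 29 <= 29 <= 49, this is the LCA
LCA = 29


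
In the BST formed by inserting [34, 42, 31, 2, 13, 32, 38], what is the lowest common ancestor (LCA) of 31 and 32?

Tree insertion order: [34, 42, 31, 2, 13, 32, 38]
Tree (level-order array): [34, 31, 42, 2, 32, 38, None, None, 13]
In a BST, the LCA of p=31, q=32 is the first node v on the
root-to-leaf path with p <= v <= q (go left if both < v, right if both > v).
Walk from root:
  at 34: both 31 and 32 < 34, go left
  at 31: 31 <= 31 <= 32, this is the LCA
LCA = 31


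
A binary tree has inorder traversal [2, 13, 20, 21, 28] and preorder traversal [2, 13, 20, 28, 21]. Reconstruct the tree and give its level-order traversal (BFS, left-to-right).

Inorder:  [2, 13, 20, 21, 28]
Preorder: [2, 13, 20, 28, 21]
Algorithm: preorder visits root first, so consume preorder in order;
for each root, split the current inorder slice at that value into
left-subtree inorder and right-subtree inorder, then recurse.
Recursive splits:
  root=2; inorder splits into left=[], right=[13, 20, 21, 28]
  root=13; inorder splits into left=[], right=[20, 21, 28]
  root=20; inorder splits into left=[], right=[21, 28]
  root=28; inorder splits into left=[21], right=[]
  root=21; inorder splits into left=[], right=[]
Reconstructed level-order: [2, 13, 20, 28, 21]


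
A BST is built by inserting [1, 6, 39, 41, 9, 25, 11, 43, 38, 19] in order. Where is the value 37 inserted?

Starting tree (level order): [1, None, 6, None, 39, 9, 41, None, 25, None, 43, 11, 38, None, None, None, 19]
Insertion path: 1 -> 6 -> 39 -> 9 -> 25 -> 38
Result: insert 37 as left child of 38
Final tree (level order): [1, None, 6, None, 39, 9, 41, None, 25, None, 43, 11, 38, None, None, None, 19, 37]


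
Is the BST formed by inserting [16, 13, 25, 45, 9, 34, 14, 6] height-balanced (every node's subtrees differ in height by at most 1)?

Tree (level-order array): [16, 13, 25, 9, 14, None, 45, 6, None, None, None, 34]
Definition: a tree is height-balanced if, at every node, |h(left) - h(right)| <= 1 (empty subtree has height -1).
Bottom-up per-node check:
  node 6: h_left=-1, h_right=-1, diff=0 [OK], height=0
  node 9: h_left=0, h_right=-1, diff=1 [OK], height=1
  node 14: h_left=-1, h_right=-1, diff=0 [OK], height=0
  node 13: h_left=1, h_right=0, diff=1 [OK], height=2
  node 34: h_left=-1, h_right=-1, diff=0 [OK], height=0
  node 45: h_left=0, h_right=-1, diff=1 [OK], height=1
  node 25: h_left=-1, h_right=1, diff=2 [FAIL (|-1-1|=2 > 1)], height=2
  node 16: h_left=2, h_right=2, diff=0 [OK], height=3
Node 25 violates the condition: |-1 - 1| = 2 > 1.
Result: Not balanced


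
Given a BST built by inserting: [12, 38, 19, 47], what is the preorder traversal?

Tree insertion order: [12, 38, 19, 47]
Tree (level-order array): [12, None, 38, 19, 47]
Preorder traversal: [12, 38, 19, 47]


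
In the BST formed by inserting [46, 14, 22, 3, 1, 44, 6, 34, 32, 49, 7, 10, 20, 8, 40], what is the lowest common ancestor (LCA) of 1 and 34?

Tree insertion order: [46, 14, 22, 3, 1, 44, 6, 34, 32, 49, 7, 10, 20, 8, 40]
Tree (level-order array): [46, 14, 49, 3, 22, None, None, 1, 6, 20, 44, None, None, None, 7, None, None, 34, None, None, 10, 32, 40, 8]
In a BST, the LCA of p=1, q=34 is the first node v on the
root-to-leaf path with p <= v <= q (go left if both < v, right if both > v).
Walk from root:
  at 46: both 1 and 34 < 46, go left
  at 14: 1 <= 14 <= 34, this is the LCA
LCA = 14


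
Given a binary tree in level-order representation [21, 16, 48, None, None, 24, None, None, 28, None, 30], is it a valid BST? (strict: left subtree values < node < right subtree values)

Level-order array: [21, 16, 48, None, None, 24, None, None, 28, None, 30]
Validate using subtree bounds (lo, hi): at each node, require lo < value < hi,
then recurse left with hi=value and right with lo=value.
Preorder trace (stopping at first violation):
  at node 21 with bounds (-inf, +inf): OK
  at node 16 with bounds (-inf, 21): OK
  at node 48 with bounds (21, +inf): OK
  at node 24 with bounds (21, 48): OK
  at node 28 with bounds (24, 48): OK
  at node 30 with bounds (28, 48): OK
No violation found at any node.
Result: Valid BST


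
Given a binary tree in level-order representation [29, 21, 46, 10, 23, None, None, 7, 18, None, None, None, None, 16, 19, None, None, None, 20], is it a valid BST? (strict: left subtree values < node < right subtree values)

Level-order array: [29, 21, 46, 10, 23, None, None, 7, 18, None, None, None, None, 16, 19, None, None, None, 20]
Validate using subtree bounds (lo, hi): at each node, require lo < value < hi,
then recurse left with hi=value and right with lo=value.
Preorder trace (stopping at first violation):
  at node 29 with bounds (-inf, +inf): OK
  at node 21 with bounds (-inf, 29): OK
  at node 10 with bounds (-inf, 21): OK
  at node 7 with bounds (-inf, 10): OK
  at node 18 with bounds (10, 21): OK
  at node 16 with bounds (10, 18): OK
  at node 19 with bounds (18, 21): OK
  at node 20 with bounds (19, 21): OK
  at node 23 with bounds (21, 29): OK
  at node 46 with bounds (29, +inf): OK
No violation found at any node.
Result: Valid BST


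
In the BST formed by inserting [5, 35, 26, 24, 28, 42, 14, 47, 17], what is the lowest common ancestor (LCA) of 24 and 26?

Tree insertion order: [5, 35, 26, 24, 28, 42, 14, 47, 17]
Tree (level-order array): [5, None, 35, 26, 42, 24, 28, None, 47, 14, None, None, None, None, None, None, 17]
In a BST, the LCA of p=24, q=26 is the first node v on the
root-to-leaf path with p <= v <= q (go left if both < v, right if both > v).
Walk from root:
  at 5: both 24 and 26 > 5, go right
  at 35: both 24 and 26 < 35, go left
  at 26: 24 <= 26 <= 26, this is the LCA
LCA = 26


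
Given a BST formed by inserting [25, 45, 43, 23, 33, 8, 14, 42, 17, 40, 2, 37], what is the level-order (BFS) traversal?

Tree insertion order: [25, 45, 43, 23, 33, 8, 14, 42, 17, 40, 2, 37]
Tree (level-order array): [25, 23, 45, 8, None, 43, None, 2, 14, 33, None, None, None, None, 17, None, 42, None, None, 40, None, 37]
BFS from the root, enqueuing left then right child of each popped node:
  queue [25] -> pop 25, enqueue [23, 45], visited so far: [25]
  queue [23, 45] -> pop 23, enqueue [8], visited so far: [25, 23]
  queue [45, 8] -> pop 45, enqueue [43], visited so far: [25, 23, 45]
  queue [8, 43] -> pop 8, enqueue [2, 14], visited so far: [25, 23, 45, 8]
  queue [43, 2, 14] -> pop 43, enqueue [33], visited so far: [25, 23, 45, 8, 43]
  queue [2, 14, 33] -> pop 2, enqueue [none], visited so far: [25, 23, 45, 8, 43, 2]
  queue [14, 33] -> pop 14, enqueue [17], visited so far: [25, 23, 45, 8, 43, 2, 14]
  queue [33, 17] -> pop 33, enqueue [42], visited so far: [25, 23, 45, 8, 43, 2, 14, 33]
  queue [17, 42] -> pop 17, enqueue [none], visited so far: [25, 23, 45, 8, 43, 2, 14, 33, 17]
  queue [42] -> pop 42, enqueue [40], visited so far: [25, 23, 45, 8, 43, 2, 14, 33, 17, 42]
  queue [40] -> pop 40, enqueue [37], visited so far: [25, 23, 45, 8, 43, 2, 14, 33, 17, 42, 40]
  queue [37] -> pop 37, enqueue [none], visited so far: [25, 23, 45, 8, 43, 2, 14, 33, 17, 42, 40, 37]
Result: [25, 23, 45, 8, 43, 2, 14, 33, 17, 42, 40, 37]


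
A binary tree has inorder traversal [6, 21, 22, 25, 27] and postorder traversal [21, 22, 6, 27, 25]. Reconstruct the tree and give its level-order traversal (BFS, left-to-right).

Inorder:   [6, 21, 22, 25, 27]
Postorder: [21, 22, 6, 27, 25]
Algorithm: postorder visits root last, so walk postorder right-to-left;
each value is the root of the current inorder slice — split it at that
value, recurse on the right subtree first, then the left.
Recursive splits:
  root=25; inorder splits into left=[6, 21, 22], right=[27]
  root=27; inorder splits into left=[], right=[]
  root=6; inorder splits into left=[], right=[21, 22]
  root=22; inorder splits into left=[21], right=[]
  root=21; inorder splits into left=[], right=[]
Reconstructed level-order: [25, 6, 27, 22, 21]


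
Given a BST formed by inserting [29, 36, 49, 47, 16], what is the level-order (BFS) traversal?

Tree insertion order: [29, 36, 49, 47, 16]
Tree (level-order array): [29, 16, 36, None, None, None, 49, 47]
BFS from the root, enqueuing left then right child of each popped node:
  queue [29] -> pop 29, enqueue [16, 36], visited so far: [29]
  queue [16, 36] -> pop 16, enqueue [none], visited so far: [29, 16]
  queue [36] -> pop 36, enqueue [49], visited so far: [29, 16, 36]
  queue [49] -> pop 49, enqueue [47], visited so far: [29, 16, 36, 49]
  queue [47] -> pop 47, enqueue [none], visited so far: [29, 16, 36, 49, 47]
Result: [29, 16, 36, 49, 47]


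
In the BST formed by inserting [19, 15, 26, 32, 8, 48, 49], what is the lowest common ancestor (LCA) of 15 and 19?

Tree insertion order: [19, 15, 26, 32, 8, 48, 49]
Tree (level-order array): [19, 15, 26, 8, None, None, 32, None, None, None, 48, None, 49]
In a BST, the LCA of p=15, q=19 is the first node v on the
root-to-leaf path with p <= v <= q (go left if both < v, right if both > v).
Walk from root:
  at 19: 15 <= 19 <= 19, this is the LCA
LCA = 19


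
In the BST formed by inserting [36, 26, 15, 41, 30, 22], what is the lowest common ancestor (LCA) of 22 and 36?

Tree insertion order: [36, 26, 15, 41, 30, 22]
Tree (level-order array): [36, 26, 41, 15, 30, None, None, None, 22]
In a BST, the LCA of p=22, q=36 is the first node v on the
root-to-leaf path with p <= v <= q (go left if both < v, right if both > v).
Walk from root:
  at 36: 22 <= 36 <= 36, this is the LCA
LCA = 36


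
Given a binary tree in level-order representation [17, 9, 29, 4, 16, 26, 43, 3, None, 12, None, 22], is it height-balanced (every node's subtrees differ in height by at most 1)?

Tree (level-order array): [17, 9, 29, 4, 16, 26, 43, 3, None, 12, None, 22]
Definition: a tree is height-balanced if, at every node, |h(left) - h(right)| <= 1 (empty subtree has height -1).
Bottom-up per-node check:
  node 3: h_left=-1, h_right=-1, diff=0 [OK], height=0
  node 4: h_left=0, h_right=-1, diff=1 [OK], height=1
  node 12: h_left=-1, h_right=-1, diff=0 [OK], height=0
  node 16: h_left=0, h_right=-1, diff=1 [OK], height=1
  node 9: h_left=1, h_right=1, diff=0 [OK], height=2
  node 22: h_left=-1, h_right=-1, diff=0 [OK], height=0
  node 26: h_left=0, h_right=-1, diff=1 [OK], height=1
  node 43: h_left=-1, h_right=-1, diff=0 [OK], height=0
  node 29: h_left=1, h_right=0, diff=1 [OK], height=2
  node 17: h_left=2, h_right=2, diff=0 [OK], height=3
All nodes satisfy the balance condition.
Result: Balanced


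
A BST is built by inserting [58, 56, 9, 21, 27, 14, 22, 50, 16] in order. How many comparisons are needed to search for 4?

Search path for 4: 58 -> 56 -> 9
Found: False
Comparisons: 3


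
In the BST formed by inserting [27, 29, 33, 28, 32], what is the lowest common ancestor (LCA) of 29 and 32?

Tree insertion order: [27, 29, 33, 28, 32]
Tree (level-order array): [27, None, 29, 28, 33, None, None, 32]
In a BST, the LCA of p=29, q=32 is the first node v on the
root-to-leaf path with p <= v <= q (go left if both < v, right if both > v).
Walk from root:
  at 27: both 29 and 32 > 27, go right
  at 29: 29 <= 29 <= 32, this is the LCA
LCA = 29


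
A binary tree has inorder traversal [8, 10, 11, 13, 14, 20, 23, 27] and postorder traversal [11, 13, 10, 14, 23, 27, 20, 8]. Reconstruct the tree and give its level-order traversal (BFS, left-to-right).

Inorder:   [8, 10, 11, 13, 14, 20, 23, 27]
Postorder: [11, 13, 10, 14, 23, 27, 20, 8]
Algorithm: postorder visits root last, so walk postorder right-to-left;
each value is the root of the current inorder slice — split it at that
value, recurse on the right subtree first, then the left.
Recursive splits:
  root=8; inorder splits into left=[], right=[10, 11, 13, 14, 20, 23, 27]
  root=20; inorder splits into left=[10, 11, 13, 14], right=[23, 27]
  root=27; inorder splits into left=[23], right=[]
  root=23; inorder splits into left=[], right=[]
  root=14; inorder splits into left=[10, 11, 13], right=[]
  root=10; inorder splits into left=[], right=[11, 13]
  root=13; inorder splits into left=[11], right=[]
  root=11; inorder splits into left=[], right=[]
Reconstructed level-order: [8, 20, 14, 27, 10, 23, 13, 11]


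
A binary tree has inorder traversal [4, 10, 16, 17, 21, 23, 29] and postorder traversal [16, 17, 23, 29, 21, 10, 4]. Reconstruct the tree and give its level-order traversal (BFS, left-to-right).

Inorder:   [4, 10, 16, 17, 21, 23, 29]
Postorder: [16, 17, 23, 29, 21, 10, 4]
Algorithm: postorder visits root last, so walk postorder right-to-left;
each value is the root of the current inorder slice — split it at that
value, recurse on the right subtree first, then the left.
Recursive splits:
  root=4; inorder splits into left=[], right=[10, 16, 17, 21, 23, 29]
  root=10; inorder splits into left=[], right=[16, 17, 21, 23, 29]
  root=21; inorder splits into left=[16, 17], right=[23, 29]
  root=29; inorder splits into left=[23], right=[]
  root=23; inorder splits into left=[], right=[]
  root=17; inorder splits into left=[16], right=[]
  root=16; inorder splits into left=[], right=[]
Reconstructed level-order: [4, 10, 21, 17, 29, 16, 23]


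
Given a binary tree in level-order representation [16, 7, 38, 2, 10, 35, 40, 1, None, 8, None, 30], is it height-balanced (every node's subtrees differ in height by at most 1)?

Tree (level-order array): [16, 7, 38, 2, 10, 35, 40, 1, None, 8, None, 30]
Definition: a tree is height-balanced if, at every node, |h(left) - h(right)| <= 1 (empty subtree has height -1).
Bottom-up per-node check:
  node 1: h_left=-1, h_right=-1, diff=0 [OK], height=0
  node 2: h_left=0, h_right=-1, diff=1 [OK], height=1
  node 8: h_left=-1, h_right=-1, diff=0 [OK], height=0
  node 10: h_left=0, h_right=-1, diff=1 [OK], height=1
  node 7: h_left=1, h_right=1, diff=0 [OK], height=2
  node 30: h_left=-1, h_right=-1, diff=0 [OK], height=0
  node 35: h_left=0, h_right=-1, diff=1 [OK], height=1
  node 40: h_left=-1, h_right=-1, diff=0 [OK], height=0
  node 38: h_left=1, h_right=0, diff=1 [OK], height=2
  node 16: h_left=2, h_right=2, diff=0 [OK], height=3
All nodes satisfy the balance condition.
Result: Balanced


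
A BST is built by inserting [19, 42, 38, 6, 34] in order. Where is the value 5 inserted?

Starting tree (level order): [19, 6, 42, None, None, 38, None, 34]
Insertion path: 19 -> 6
Result: insert 5 as left child of 6
Final tree (level order): [19, 6, 42, 5, None, 38, None, None, None, 34]


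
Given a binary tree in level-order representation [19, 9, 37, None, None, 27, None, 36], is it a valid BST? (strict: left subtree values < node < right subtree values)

Level-order array: [19, 9, 37, None, None, 27, None, 36]
Validate using subtree bounds (lo, hi): at each node, require lo < value < hi,
then recurse left with hi=value and right with lo=value.
Preorder trace (stopping at first violation):
  at node 19 with bounds (-inf, +inf): OK
  at node 9 with bounds (-inf, 19): OK
  at node 37 with bounds (19, +inf): OK
  at node 27 with bounds (19, 37): OK
  at node 36 with bounds (19, 27): VIOLATION
Node 36 violates its bound: not (19 < 36 < 27).
Result: Not a valid BST


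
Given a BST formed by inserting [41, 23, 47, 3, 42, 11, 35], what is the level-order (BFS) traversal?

Tree insertion order: [41, 23, 47, 3, 42, 11, 35]
Tree (level-order array): [41, 23, 47, 3, 35, 42, None, None, 11]
BFS from the root, enqueuing left then right child of each popped node:
  queue [41] -> pop 41, enqueue [23, 47], visited so far: [41]
  queue [23, 47] -> pop 23, enqueue [3, 35], visited so far: [41, 23]
  queue [47, 3, 35] -> pop 47, enqueue [42], visited so far: [41, 23, 47]
  queue [3, 35, 42] -> pop 3, enqueue [11], visited so far: [41, 23, 47, 3]
  queue [35, 42, 11] -> pop 35, enqueue [none], visited so far: [41, 23, 47, 3, 35]
  queue [42, 11] -> pop 42, enqueue [none], visited so far: [41, 23, 47, 3, 35, 42]
  queue [11] -> pop 11, enqueue [none], visited so far: [41, 23, 47, 3, 35, 42, 11]
Result: [41, 23, 47, 3, 35, 42, 11]


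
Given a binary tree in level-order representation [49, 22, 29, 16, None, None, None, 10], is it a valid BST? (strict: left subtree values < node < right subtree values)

Level-order array: [49, 22, 29, 16, None, None, None, 10]
Validate using subtree bounds (lo, hi): at each node, require lo < value < hi,
then recurse left with hi=value and right with lo=value.
Preorder trace (stopping at first violation):
  at node 49 with bounds (-inf, +inf): OK
  at node 22 with bounds (-inf, 49): OK
  at node 16 with bounds (-inf, 22): OK
  at node 10 with bounds (-inf, 16): OK
  at node 29 with bounds (49, +inf): VIOLATION
Node 29 violates its bound: not (49 < 29 < +inf).
Result: Not a valid BST


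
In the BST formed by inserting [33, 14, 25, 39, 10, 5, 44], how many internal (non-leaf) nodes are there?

Tree built from: [33, 14, 25, 39, 10, 5, 44]
Tree (level-order array): [33, 14, 39, 10, 25, None, 44, 5]
Rule: An internal node has at least one child.
Per-node child counts:
  node 33: 2 child(ren)
  node 14: 2 child(ren)
  node 10: 1 child(ren)
  node 5: 0 child(ren)
  node 25: 0 child(ren)
  node 39: 1 child(ren)
  node 44: 0 child(ren)
Matching nodes: [33, 14, 10, 39]
Count of internal (non-leaf) nodes: 4


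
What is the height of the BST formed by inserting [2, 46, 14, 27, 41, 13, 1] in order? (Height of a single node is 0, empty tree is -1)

Insertion order: [2, 46, 14, 27, 41, 13, 1]
Tree (level-order array): [2, 1, 46, None, None, 14, None, 13, 27, None, None, None, 41]
Compute height bottom-up (empty subtree = -1):
  height(1) = 1 + max(-1, -1) = 0
  height(13) = 1 + max(-1, -1) = 0
  height(41) = 1 + max(-1, -1) = 0
  height(27) = 1 + max(-1, 0) = 1
  height(14) = 1 + max(0, 1) = 2
  height(46) = 1 + max(2, -1) = 3
  height(2) = 1 + max(0, 3) = 4
Height = 4


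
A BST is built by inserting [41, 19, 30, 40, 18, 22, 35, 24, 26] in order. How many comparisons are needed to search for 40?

Search path for 40: 41 -> 19 -> 30 -> 40
Found: True
Comparisons: 4


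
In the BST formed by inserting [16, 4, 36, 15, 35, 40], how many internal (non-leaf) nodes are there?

Tree built from: [16, 4, 36, 15, 35, 40]
Tree (level-order array): [16, 4, 36, None, 15, 35, 40]
Rule: An internal node has at least one child.
Per-node child counts:
  node 16: 2 child(ren)
  node 4: 1 child(ren)
  node 15: 0 child(ren)
  node 36: 2 child(ren)
  node 35: 0 child(ren)
  node 40: 0 child(ren)
Matching nodes: [16, 4, 36]
Count of internal (non-leaf) nodes: 3


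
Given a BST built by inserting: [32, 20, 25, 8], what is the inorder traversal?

Tree insertion order: [32, 20, 25, 8]
Tree (level-order array): [32, 20, None, 8, 25]
Inorder traversal: [8, 20, 25, 32]


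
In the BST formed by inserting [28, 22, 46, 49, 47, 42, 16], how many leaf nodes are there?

Tree built from: [28, 22, 46, 49, 47, 42, 16]
Tree (level-order array): [28, 22, 46, 16, None, 42, 49, None, None, None, None, 47]
Rule: A leaf has 0 children.
Per-node child counts:
  node 28: 2 child(ren)
  node 22: 1 child(ren)
  node 16: 0 child(ren)
  node 46: 2 child(ren)
  node 42: 0 child(ren)
  node 49: 1 child(ren)
  node 47: 0 child(ren)
Matching nodes: [16, 42, 47]
Count of leaf nodes: 3


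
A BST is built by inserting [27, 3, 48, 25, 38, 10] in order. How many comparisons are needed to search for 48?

Search path for 48: 27 -> 48
Found: True
Comparisons: 2


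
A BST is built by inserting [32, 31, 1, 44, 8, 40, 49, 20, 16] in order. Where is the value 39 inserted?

Starting tree (level order): [32, 31, 44, 1, None, 40, 49, None, 8, None, None, None, None, None, 20, 16]
Insertion path: 32 -> 44 -> 40
Result: insert 39 as left child of 40
Final tree (level order): [32, 31, 44, 1, None, 40, 49, None, 8, 39, None, None, None, None, 20, None, None, 16]


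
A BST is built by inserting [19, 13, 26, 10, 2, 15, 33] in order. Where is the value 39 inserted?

Starting tree (level order): [19, 13, 26, 10, 15, None, 33, 2]
Insertion path: 19 -> 26 -> 33
Result: insert 39 as right child of 33
Final tree (level order): [19, 13, 26, 10, 15, None, 33, 2, None, None, None, None, 39]


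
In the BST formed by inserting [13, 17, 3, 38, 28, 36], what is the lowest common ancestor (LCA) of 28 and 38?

Tree insertion order: [13, 17, 3, 38, 28, 36]
Tree (level-order array): [13, 3, 17, None, None, None, 38, 28, None, None, 36]
In a BST, the LCA of p=28, q=38 is the first node v on the
root-to-leaf path with p <= v <= q (go left if both < v, right if both > v).
Walk from root:
  at 13: both 28 and 38 > 13, go right
  at 17: both 28 and 38 > 17, go right
  at 38: 28 <= 38 <= 38, this is the LCA
LCA = 38


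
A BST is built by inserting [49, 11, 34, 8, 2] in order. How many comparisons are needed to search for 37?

Search path for 37: 49 -> 11 -> 34
Found: False
Comparisons: 3


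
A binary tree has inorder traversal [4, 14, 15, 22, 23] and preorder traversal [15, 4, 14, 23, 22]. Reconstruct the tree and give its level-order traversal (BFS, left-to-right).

Inorder:  [4, 14, 15, 22, 23]
Preorder: [15, 4, 14, 23, 22]
Algorithm: preorder visits root first, so consume preorder in order;
for each root, split the current inorder slice at that value into
left-subtree inorder and right-subtree inorder, then recurse.
Recursive splits:
  root=15; inorder splits into left=[4, 14], right=[22, 23]
  root=4; inorder splits into left=[], right=[14]
  root=14; inorder splits into left=[], right=[]
  root=23; inorder splits into left=[22], right=[]
  root=22; inorder splits into left=[], right=[]
Reconstructed level-order: [15, 4, 23, 14, 22]


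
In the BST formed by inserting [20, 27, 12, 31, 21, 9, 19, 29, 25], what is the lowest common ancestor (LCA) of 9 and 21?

Tree insertion order: [20, 27, 12, 31, 21, 9, 19, 29, 25]
Tree (level-order array): [20, 12, 27, 9, 19, 21, 31, None, None, None, None, None, 25, 29]
In a BST, the LCA of p=9, q=21 is the first node v on the
root-to-leaf path with p <= v <= q (go left if both < v, right if both > v).
Walk from root:
  at 20: 9 <= 20 <= 21, this is the LCA
LCA = 20


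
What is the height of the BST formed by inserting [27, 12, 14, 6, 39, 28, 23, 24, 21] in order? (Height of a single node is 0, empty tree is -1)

Insertion order: [27, 12, 14, 6, 39, 28, 23, 24, 21]
Tree (level-order array): [27, 12, 39, 6, 14, 28, None, None, None, None, 23, None, None, 21, 24]
Compute height bottom-up (empty subtree = -1):
  height(6) = 1 + max(-1, -1) = 0
  height(21) = 1 + max(-1, -1) = 0
  height(24) = 1 + max(-1, -1) = 0
  height(23) = 1 + max(0, 0) = 1
  height(14) = 1 + max(-1, 1) = 2
  height(12) = 1 + max(0, 2) = 3
  height(28) = 1 + max(-1, -1) = 0
  height(39) = 1 + max(0, -1) = 1
  height(27) = 1 + max(3, 1) = 4
Height = 4


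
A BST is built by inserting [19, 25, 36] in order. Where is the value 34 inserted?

Starting tree (level order): [19, None, 25, None, 36]
Insertion path: 19 -> 25 -> 36
Result: insert 34 as left child of 36
Final tree (level order): [19, None, 25, None, 36, 34]


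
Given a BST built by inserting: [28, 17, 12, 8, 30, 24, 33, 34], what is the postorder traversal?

Tree insertion order: [28, 17, 12, 8, 30, 24, 33, 34]
Tree (level-order array): [28, 17, 30, 12, 24, None, 33, 8, None, None, None, None, 34]
Postorder traversal: [8, 12, 24, 17, 34, 33, 30, 28]


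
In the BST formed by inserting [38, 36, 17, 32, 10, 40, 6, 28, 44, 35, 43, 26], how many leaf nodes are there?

Tree built from: [38, 36, 17, 32, 10, 40, 6, 28, 44, 35, 43, 26]
Tree (level-order array): [38, 36, 40, 17, None, None, 44, 10, 32, 43, None, 6, None, 28, 35, None, None, None, None, 26]
Rule: A leaf has 0 children.
Per-node child counts:
  node 38: 2 child(ren)
  node 36: 1 child(ren)
  node 17: 2 child(ren)
  node 10: 1 child(ren)
  node 6: 0 child(ren)
  node 32: 2 child(ren)
  node 28: 1 child(ren)
  node 26: 0 child(ren)
  node 35: 0 child(ren)
  node 40: 1 child(ren)
  node 44: 1 child(ren)
  node 43: 0 child(ren)
Matching nodes: [6, 26, 35, 43]
Count of leaf nodes: 4


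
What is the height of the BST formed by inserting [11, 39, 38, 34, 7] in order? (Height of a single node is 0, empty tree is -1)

Insertion order: [11, 39, 38, 34, 7]
Tree (level-order array): [11, 7, 39, None, None, 38, None, 34]
Compute height bottom-up (empty subtree = -1):
  height(7) = 1 + max(-1, -1) = 0
  height(34) = 1 + max(-1, -1) = 0
  height(38) = 1 + max(0, -1) = 1
  height(39) = 1 + max(1, -1) = 2
  height(11) = 1 + max(0, 2) = 3
Height = 3


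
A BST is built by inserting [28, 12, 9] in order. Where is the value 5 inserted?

Starting tree (level order): [28, 12, None, 9]
Insertion path: 28 -> 12 -> 9
Result: insert 5 as left child of 9
Final tree (level order): [28, 12, None, 9, None, 5]


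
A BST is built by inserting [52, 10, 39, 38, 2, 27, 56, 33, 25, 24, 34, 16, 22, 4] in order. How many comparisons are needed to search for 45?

Search path for 45: 52 -> 10 -> 39
Found: False
Comparisons: 3


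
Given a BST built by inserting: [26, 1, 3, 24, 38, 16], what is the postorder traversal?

Tree insertion order: [26, 1, 3, 24, 38, 16]
Tree (level-order array): [26, 1, 38, None, 3, None, None, None, 24, 16]
Postorder traversal: [16, 24, 3, 1, 38, 26]


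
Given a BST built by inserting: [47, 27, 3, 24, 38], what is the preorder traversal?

Tree insertion order: [47, 27, 3, 24, 38]
Tree (level-order array): [47, 27, None, 3, 38, None, 24]
Preorder traversal: [47, 27, 3, 24, 38]


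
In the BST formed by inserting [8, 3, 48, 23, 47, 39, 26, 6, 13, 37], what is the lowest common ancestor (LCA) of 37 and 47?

Tree insertion order: [8, 3, 48, 23, 47, 39, 26, 6, 13, 37]
Tree (level-order array): [8, 3, 48, None, 6, 23, None, None, None, 13, 47, None, None, 39, None, 26, None, None, 37]
In a BST, the LCA of p=37, q=47 is the first node v on the
root-to-leaf path with p <= v <= q (go left if both < v, right if both > v).
Walk from root:
  at 8: both 37 and 47 > 8, go right
  at 48: both 37 and 47 < 48, go left
  at 23: both 37 and 47 > 23, go right
  at 47: 37 <= 47 <= 47, this is the LCA
LCA = 47


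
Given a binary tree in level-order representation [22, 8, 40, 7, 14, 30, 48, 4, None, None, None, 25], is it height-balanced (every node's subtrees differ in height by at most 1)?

Tree (level-order array): [22, 8, 40, 7, 14, 30, 48, 4, None, None, None, 25]
Definition: a tree is height-balanced if, at every node, |h(left) - h(right)| <= 1 (empty subtree has height -1).
Bottom-up per-node check:
  node 4: h_left=-1, h_right=-1, diff=0 [OK], height=0
  node 7: h_left=0, h_right=-1, diff=1 [OK], height=1
  node 14: h_left=-1, h_right=-1, diff=0 [OK], height=0
  node 8: h_left=1, h_right=0, diff=1 [OK], height=2
  node 25: h_left=-1, h_right=-1, diff=0 [OK], height=0
  node 30: h_left=0, h_right=-1, diff=1 [OK], height=1
  node 48: h_left=-1, h_right=-1, diff=0 [OK], height=0
  node 40: h_left=1, h_right=0, diff=1 [OK], height=2
  node 22: h_left=2, h_right=2, diff=0 [OK], height=3
All nodes satisfy the balance condition.
Result: Balanced


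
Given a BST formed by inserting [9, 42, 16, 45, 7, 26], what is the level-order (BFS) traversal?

Tree insertion order: [9, 42, 16, 45, 7, 26]
Tree (level-order array): [9, 7, 42, None, None, 16, 45, None, 26]
BFS from the root, enqueuing left then right child of each popped node:
  queue [9] -> pop 9, enqueue [7, 42], visited so far: [9]
  queue [7, 42] -> pop 7, enqueue [none], visited so far: [9, 7]
  queue [42] -> pop 42, enqueue [16, 45], visited so far: [9, 7, 42]
  queue [16, 45] -> pop 16, enqueue [26], visited so far: [9, 7, 42, 16]
  queue [45, 26] -> pop 45, enqueue [none], visited so far: [9, 7, 42, 16, 45]
  queue [26] -> pop 26, enqueue [none], visited so far: [9, 7, 42, 16, 45, 26]
Result: [9, 7, 42, 16, 45, 26]
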